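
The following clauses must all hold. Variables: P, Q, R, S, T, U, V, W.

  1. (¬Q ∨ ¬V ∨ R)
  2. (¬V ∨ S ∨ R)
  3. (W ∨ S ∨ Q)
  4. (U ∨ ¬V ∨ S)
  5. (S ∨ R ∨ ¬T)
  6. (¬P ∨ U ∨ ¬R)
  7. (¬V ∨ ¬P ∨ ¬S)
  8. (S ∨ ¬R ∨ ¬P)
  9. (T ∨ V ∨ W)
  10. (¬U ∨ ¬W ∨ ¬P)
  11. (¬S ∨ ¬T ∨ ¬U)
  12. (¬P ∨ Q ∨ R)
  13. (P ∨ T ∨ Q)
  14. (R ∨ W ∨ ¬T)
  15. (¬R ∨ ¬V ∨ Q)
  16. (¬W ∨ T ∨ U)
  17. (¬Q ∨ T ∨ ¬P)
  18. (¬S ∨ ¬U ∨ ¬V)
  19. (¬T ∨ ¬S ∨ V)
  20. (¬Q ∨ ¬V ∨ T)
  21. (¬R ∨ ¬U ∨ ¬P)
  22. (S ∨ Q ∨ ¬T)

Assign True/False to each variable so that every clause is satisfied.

Try P = False.
Try Q = True.
Branch on R: take R = True.
For the remaining variables, S = False, T = True, U = True, V = False, W = False works.

P = 0  Q = 1  R = 1  S = 0  T = 1  U = 1  V = 0  W = 0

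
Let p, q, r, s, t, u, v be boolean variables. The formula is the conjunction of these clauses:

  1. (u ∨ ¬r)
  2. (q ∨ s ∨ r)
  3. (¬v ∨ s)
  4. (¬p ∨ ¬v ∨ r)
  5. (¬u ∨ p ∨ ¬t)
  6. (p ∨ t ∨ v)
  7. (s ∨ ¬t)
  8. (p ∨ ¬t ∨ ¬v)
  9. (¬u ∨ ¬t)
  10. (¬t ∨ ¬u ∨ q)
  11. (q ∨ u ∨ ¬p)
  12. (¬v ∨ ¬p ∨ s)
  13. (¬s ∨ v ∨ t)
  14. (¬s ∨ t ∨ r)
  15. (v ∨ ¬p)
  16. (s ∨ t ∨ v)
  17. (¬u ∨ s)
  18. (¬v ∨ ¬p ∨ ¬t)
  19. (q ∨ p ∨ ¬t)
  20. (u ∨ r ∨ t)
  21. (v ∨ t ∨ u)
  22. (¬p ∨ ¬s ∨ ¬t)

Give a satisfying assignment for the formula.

p=F, q=T, r=T, s=T, t=F, u=T, v=T

q occurs only positively in the remaining clauses — set q = True.
Branch on p: take p = False.
Set r = True and propagate.
  then u is forced to True.
  then t is forced to False.
  then v is forced to True.
  then s is forced to True.
Every clause has at least one true literal under this assignment.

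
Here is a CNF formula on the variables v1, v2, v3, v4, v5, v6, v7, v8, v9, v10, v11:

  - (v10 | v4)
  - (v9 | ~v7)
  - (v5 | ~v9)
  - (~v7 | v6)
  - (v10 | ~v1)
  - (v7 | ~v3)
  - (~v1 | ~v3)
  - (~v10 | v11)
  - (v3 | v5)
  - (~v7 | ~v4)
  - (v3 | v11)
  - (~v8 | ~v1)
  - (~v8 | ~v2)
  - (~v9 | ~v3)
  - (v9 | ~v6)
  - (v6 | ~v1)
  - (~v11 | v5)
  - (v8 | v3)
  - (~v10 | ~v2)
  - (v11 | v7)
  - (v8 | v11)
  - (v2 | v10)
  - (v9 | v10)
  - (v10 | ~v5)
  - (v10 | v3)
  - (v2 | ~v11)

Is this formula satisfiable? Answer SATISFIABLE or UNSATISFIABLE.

UNSATISFIABLE

v10 = True:
  propagation gives v11=True, v5=True, v2=False; an empty clause results — contradiction.
v10 = False:
  propagation gives v4=True, v1=False, v7=False, v3=False; an empty clause results — contradiction.
Every branch closes, so no satisfying assignment exists.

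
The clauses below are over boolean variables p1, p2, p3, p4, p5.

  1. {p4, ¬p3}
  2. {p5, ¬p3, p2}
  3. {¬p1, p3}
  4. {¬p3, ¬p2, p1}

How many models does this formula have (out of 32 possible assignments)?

Case analysis on p3 and p1:
  p3=1, p1=1: remaining (p2,p4,p5) ∈ {(0,1,1); (1,1,0); (1,1,1)} — 3.
  p3=1, p1=0: remaining (p2,p4,p5) ∈ {(0,1,1)} — 1.
  p3=0, p1=1: a clause becomes empty — 0.
  p3=0, p1=0: p2, p4, p5 free → 2^3 = 8.
Total: 3 + 1 + 0 + 8 = 12.

12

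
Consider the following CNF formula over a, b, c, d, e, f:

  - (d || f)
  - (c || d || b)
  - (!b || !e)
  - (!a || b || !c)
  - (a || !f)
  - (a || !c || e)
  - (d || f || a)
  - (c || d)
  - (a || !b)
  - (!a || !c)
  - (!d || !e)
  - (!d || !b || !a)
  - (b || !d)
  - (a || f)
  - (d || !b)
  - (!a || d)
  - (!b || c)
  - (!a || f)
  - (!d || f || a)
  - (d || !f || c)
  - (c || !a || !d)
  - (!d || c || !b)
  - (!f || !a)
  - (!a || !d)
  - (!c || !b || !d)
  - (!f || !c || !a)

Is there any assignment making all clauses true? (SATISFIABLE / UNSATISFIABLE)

UNSATISFIABLE

a = True:
  propagation gives c=False, d=True; an empty clause results — contradiction.
a = False:
  propagation gives f=False; an empty clause results — contradiction.
Every branch closes, so no satisfying assignment exists.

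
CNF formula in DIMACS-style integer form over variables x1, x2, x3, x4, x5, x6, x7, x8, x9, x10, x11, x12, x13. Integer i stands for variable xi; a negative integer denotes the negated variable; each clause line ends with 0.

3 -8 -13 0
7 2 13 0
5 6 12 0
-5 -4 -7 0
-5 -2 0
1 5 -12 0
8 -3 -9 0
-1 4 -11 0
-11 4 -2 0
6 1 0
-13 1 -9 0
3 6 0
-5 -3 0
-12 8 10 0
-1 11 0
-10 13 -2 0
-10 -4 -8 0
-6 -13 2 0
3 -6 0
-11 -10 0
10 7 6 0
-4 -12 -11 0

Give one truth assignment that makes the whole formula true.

x1 = False  x2 = True  x3 = True  x4 = True  x5 = False  x6 = True  x7 = False  x8 = True  x9 = False  x10 = False  x11 = True  x12 = False  x13 = False

Pure literal: x9 appears only negated; assign x9 = False.
Branch on x1: take x1 = False.
  then x6 is forced to True.
  then x3 is forced to True.
  then x5 is forced to False.
  then x12 is forced to False.
The remaining clauses are satisfied by x2 = True, x4 = True, x7 = False, x8 = True, x10 = False, x11 = True, x13 = False.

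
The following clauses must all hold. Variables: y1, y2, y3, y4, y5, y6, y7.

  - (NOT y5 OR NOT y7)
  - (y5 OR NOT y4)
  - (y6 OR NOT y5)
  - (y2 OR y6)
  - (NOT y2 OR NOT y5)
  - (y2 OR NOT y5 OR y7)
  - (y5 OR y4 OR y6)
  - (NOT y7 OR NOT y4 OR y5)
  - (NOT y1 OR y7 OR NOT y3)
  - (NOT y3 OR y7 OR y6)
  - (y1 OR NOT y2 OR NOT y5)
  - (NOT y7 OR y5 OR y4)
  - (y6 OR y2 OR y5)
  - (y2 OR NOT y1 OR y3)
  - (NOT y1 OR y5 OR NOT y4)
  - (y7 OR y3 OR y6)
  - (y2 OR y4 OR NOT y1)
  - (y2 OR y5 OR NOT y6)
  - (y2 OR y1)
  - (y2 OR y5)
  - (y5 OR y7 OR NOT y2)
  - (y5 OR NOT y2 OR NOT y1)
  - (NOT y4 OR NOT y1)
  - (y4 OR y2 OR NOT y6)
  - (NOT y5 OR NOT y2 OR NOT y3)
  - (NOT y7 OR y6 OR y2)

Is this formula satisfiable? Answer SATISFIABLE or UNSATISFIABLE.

UNSATISFIABLE

y5 = True:
  propagation gives y7=False, y6=True, y2=False; an empty clause results — contradiction.
y5 = False:
  propagation gives y4=False, y6=True, y7=False, y2=True; an empty clause results — contradiction.
Every branch closes, so no satisfying assignment exists.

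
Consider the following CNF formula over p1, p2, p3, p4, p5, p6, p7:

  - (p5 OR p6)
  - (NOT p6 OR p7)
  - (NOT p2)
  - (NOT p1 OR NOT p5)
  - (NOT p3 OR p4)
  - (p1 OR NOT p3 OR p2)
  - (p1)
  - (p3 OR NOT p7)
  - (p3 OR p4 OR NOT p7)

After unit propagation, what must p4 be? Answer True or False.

True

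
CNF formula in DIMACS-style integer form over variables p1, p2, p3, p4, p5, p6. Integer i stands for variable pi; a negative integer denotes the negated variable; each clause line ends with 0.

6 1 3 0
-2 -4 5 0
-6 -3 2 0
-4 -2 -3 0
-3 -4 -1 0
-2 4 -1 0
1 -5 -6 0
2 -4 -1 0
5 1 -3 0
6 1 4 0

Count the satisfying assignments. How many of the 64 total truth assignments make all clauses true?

12

Split on p1, then p4.
  p1=1, p4=1: remaining (p2,p3,p5,p6) ∈ {(1,0,1,0); (1,0,1,1)} — 2.
  p1=1, p4=0: p5 free; 3 ways for (p2,p3,p6) × 2^1 = 6.
  p1=0, p4=1: remaining (p2,p3,p5,p6) ∈ {(0,0,0,1); (0,1,1,0)} — 2.
  p1=0, p4=0: remaining (p2,p3,p5,p6) ∈ {(0,0,0,1); (1,0,0,1)} — 2.
Total: 2 + 6 + 2 + 2 = 12.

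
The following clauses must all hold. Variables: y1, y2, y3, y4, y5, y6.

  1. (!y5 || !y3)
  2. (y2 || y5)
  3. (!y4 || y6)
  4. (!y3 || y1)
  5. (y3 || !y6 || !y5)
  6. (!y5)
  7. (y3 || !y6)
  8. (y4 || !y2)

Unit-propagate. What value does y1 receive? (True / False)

True

(!y5) stands alone — y5 = False.
In (y2 || y5), y5 is now false; y2 must hold, so y2 = True.
From (!y2 || y4) and y2 = True: y4 = True.
From (!y4 || y6) and y4 = True: y6 = True.
(y3 || !y6): since y6 = True, the clause reduces to (y3). y3 = True.
(!y3 || y1): since y3 = True, the clause reduces to (y1). y1 = True.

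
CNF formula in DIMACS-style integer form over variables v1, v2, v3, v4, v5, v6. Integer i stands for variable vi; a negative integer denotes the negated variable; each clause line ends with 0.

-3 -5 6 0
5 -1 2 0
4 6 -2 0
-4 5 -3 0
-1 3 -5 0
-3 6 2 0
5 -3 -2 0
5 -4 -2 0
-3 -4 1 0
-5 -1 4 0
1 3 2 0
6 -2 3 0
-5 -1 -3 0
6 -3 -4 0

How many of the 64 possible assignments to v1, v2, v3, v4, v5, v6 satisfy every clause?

7

Satisfying assignments:
  v1=0 v2=0 v3=1 v4=0 v5=0 v6=1
  v1=0 v2=0 v3=1 v4=0 v5=1 v6=1
  v1=0 v2=1 v3=0 v4=0 v5=0 v6=1
  v1=0 v2=1 v3=0 v4=0 v5=1 v6=1
  v1=0 v2=1 v3=0 v4=1 v5=1 v6=1
  v1=0 v2=1 v3=1 v4=0 v5=1 v6=1
  v1=1 v2=1 v3=0 v4=0 v5=0 v6=1
That's 7 in total.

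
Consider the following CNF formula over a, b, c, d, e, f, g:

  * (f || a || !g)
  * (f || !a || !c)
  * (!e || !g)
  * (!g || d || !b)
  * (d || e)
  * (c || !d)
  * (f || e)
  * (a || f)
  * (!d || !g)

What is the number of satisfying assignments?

Case analysis on d and f:
  d=T, f=T: forces c=T; g=F; a, b, e free → 2^3 = 8.
  d=T, f=F: a clause becomes empty — 0.
  d=F, f=T: forces e=T; g=F; a, b, c free → 2^3 = 8.
  d=F, f=F: remaining (a,b,c,e,g) ∈ {(T,F,F,T,F); (T,T,F,T,F)} — 2.
Total: 8 + 0 + 8 + 2 = 18.

18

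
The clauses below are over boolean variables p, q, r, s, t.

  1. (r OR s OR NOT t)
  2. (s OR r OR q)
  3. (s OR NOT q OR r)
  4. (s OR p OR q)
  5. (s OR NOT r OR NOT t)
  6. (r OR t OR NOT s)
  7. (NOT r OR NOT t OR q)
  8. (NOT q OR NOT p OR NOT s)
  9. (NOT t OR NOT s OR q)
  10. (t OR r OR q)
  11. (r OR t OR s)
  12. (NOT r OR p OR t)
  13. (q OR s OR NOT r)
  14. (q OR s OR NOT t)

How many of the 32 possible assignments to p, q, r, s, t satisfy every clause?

The models are:
  p=0 q=1 r=0 s=1 t=1
  p=0 q=1 r=1 s=1 t=1
  p=1 q=0 r=1 s=1 t=0
  p=1 q=1 r=1 s=0 t=0
Count: 4.

4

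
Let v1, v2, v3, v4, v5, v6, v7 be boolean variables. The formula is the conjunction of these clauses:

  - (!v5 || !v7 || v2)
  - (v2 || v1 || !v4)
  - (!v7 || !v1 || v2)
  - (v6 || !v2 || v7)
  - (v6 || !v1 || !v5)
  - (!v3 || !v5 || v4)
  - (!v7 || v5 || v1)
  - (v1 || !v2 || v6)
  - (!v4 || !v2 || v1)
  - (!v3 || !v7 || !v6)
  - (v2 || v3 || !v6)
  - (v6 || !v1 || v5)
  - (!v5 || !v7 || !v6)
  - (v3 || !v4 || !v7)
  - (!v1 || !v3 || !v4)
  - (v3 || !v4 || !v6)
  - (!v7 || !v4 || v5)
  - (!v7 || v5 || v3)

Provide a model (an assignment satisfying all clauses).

v1=1  v2=1  v3=0  v4=0  v5=1  v6=1  v7=0

Try v1 = True.
Try v2 = True.
The remaining clauses are satisfied by v3 = False, v4 = False, v5 = True, v6 = True, v7 = False.
Every clause has at least one true literal under this assignment.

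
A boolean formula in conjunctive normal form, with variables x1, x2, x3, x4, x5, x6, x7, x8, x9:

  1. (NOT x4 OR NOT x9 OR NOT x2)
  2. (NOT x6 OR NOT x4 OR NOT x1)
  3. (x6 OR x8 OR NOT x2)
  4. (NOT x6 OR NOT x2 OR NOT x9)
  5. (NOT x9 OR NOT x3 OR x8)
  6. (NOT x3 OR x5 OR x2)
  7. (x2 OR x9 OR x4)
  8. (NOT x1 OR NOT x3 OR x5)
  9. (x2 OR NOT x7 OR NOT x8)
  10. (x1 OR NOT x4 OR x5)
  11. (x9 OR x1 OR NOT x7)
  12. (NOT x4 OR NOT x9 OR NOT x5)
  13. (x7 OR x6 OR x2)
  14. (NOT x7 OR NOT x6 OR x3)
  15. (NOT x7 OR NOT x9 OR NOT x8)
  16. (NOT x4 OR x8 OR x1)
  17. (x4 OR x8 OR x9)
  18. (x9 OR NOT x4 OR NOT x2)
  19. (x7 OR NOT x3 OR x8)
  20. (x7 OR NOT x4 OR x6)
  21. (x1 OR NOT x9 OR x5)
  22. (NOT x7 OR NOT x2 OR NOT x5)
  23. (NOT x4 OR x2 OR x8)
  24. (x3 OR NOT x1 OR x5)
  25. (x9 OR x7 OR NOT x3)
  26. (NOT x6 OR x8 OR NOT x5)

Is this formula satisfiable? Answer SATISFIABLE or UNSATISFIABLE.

Try x1 = False.
Set x2 = True and propagate.
Branch on x3: take x3 = False.
The remaining clauses are satisfied by x4 = False, x5 = True, x6 = False, x7 = False, x8 = True, x9 = False.
So x1=False, x2=True, x3=False, x4=False, x5=True, x6=False, x7=False, x8=True, x9=False is a satisfying assignment.

SATISFIABLE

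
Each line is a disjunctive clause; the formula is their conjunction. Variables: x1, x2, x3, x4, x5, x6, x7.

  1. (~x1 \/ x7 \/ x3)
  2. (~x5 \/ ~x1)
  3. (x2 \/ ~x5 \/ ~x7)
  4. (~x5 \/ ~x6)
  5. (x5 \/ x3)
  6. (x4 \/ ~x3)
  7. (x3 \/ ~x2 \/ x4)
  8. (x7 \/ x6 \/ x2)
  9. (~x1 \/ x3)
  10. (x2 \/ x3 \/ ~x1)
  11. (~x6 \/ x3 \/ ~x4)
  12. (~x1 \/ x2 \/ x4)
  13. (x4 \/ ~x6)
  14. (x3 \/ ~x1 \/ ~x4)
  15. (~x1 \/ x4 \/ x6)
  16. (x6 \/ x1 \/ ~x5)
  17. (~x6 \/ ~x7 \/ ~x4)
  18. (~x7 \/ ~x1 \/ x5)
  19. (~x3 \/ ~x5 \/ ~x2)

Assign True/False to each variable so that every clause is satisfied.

x1=0, x2=1, x3=1, x4=1, x5=0, x6=1, x7=0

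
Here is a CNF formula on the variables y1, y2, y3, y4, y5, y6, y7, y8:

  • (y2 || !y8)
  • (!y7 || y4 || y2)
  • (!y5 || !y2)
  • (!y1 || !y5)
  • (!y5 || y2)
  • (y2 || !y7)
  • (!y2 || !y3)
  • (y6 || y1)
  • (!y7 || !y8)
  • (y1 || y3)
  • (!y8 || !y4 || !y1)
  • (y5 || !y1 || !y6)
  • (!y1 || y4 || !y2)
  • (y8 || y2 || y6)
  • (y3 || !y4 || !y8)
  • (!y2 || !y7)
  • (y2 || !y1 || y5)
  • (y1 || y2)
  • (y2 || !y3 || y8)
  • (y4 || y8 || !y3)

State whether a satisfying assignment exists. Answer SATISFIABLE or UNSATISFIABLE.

SATISFIABLE

Pure literal: y7 appears only negated; assign y7 = False.
Try y1 = True.
  then y5 is forced to False.
  then y6 is forced to False.
  then y2 is forced to True.
  then y3 is forced to False.
  then y4 is forced to True.
  then y8 is forced to False.
So y1 = T  y2 = T  y3 = F  y4 = T  y5 = F  y6 = F  y7 = F  y8 = F is a satisfying assignment.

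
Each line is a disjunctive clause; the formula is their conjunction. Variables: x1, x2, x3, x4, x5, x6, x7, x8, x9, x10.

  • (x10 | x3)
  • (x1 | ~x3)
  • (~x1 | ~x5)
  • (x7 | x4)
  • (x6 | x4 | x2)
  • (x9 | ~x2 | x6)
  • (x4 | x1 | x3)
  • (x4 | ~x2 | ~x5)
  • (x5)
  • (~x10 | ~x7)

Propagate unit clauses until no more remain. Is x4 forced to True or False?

Unit clause (x5) sets x5 = True.
(~x5 | ~x1) with x5 = True leaves only ~x1, so x1 = False.
(~x3 | x1) with x1 = False leaves only ~x3, so x3 = False.
In (x3 | x10), x3 is now false; x10 must hold, so x10 = True.
(x1 | x3 | x4) with x1 = False, x3 = False leaves only x4, so x4 = True.

True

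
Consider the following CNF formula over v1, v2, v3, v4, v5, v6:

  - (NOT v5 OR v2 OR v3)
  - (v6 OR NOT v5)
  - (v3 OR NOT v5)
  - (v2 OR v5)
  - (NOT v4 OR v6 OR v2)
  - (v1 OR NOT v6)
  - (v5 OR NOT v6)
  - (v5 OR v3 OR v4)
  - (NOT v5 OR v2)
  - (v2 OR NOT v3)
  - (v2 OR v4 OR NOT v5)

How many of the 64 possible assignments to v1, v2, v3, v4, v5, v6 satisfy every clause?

8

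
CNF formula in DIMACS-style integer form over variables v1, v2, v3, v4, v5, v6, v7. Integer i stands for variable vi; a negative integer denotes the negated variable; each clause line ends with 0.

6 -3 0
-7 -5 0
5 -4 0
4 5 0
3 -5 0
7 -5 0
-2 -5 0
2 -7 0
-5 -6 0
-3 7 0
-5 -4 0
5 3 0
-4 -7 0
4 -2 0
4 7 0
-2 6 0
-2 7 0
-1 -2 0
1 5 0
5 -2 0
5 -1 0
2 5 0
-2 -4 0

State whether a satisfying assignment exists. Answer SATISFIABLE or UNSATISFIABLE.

v5 = True:
  propagation gives v7=False; an empty clause results — contradiction.
v5 = False:
  propagation gives v4=False; an empty clause results — contradiction.
Every branch closes, so no satisfying assignment exists.

UNSATISFIABLE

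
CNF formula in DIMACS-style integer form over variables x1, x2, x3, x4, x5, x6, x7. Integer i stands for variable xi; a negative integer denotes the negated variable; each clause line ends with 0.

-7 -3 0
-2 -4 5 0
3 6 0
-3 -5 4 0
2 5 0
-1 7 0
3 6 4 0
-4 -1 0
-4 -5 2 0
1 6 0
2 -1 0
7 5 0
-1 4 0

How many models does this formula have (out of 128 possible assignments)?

8

Split on x4, then x1.
  x4=T, x1=T: a clause becomes empty — 0.
  x4=T, x1=F: remaining (x2,x3,x5,x6,x7) ∈ {(T,F,T,T,F); (T,F,T,T,T); (T,T,T,T,F)} — 3.
  x4=F, x1=T: a clause becomes empty — 0.
  x4=F, x1=F: 5 of the 32 assignments to (x2,x3,x5,x6,x7) work.
Total: 0 + 3 + 0 + 5 = 8.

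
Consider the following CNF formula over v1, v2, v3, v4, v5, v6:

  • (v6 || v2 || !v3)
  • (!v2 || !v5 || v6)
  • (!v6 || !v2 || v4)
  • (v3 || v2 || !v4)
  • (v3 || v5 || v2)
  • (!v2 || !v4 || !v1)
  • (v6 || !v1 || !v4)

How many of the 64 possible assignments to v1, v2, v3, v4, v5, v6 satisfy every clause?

Split on v2, then v4.
  v2=T, v4=T: v3 free; 3 ways for (v1,v5,v6) × 2^1 = 6.
  v2=T, v4=F: remaining (v1,v3,v5,v6) ∈ {(F,F,F,F); (F,T,F,F); (T,F,F,F); (T,T,F,F)} — 4.
  v2=F, v4=T: remaining (v1,v3,v5,v6) ∈ {(F,T,F,T); (F,T,T,T); (T,T,F,T); (T,T,T,T)} — 4.
  v2=F, v4=F: v1 free; 4 ways for (v3,v5,v6) × 2^1 = 8.
Total: 6 + 4 + 4 + 8 = 22.

22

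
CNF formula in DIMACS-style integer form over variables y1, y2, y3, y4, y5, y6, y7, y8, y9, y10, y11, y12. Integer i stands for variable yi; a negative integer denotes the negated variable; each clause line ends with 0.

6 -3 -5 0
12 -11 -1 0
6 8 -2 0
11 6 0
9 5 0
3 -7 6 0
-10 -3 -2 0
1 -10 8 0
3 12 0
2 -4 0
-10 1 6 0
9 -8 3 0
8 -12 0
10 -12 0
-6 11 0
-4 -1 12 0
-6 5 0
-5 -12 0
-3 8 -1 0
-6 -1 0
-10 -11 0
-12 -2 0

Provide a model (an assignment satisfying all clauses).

Pure literal: y4 appears only negated; assign y4 = False.
y7 occurs only negated in the remaining clauses — set y7 = False.
Try y1 = False.
For the remaining variables, y2 = True, y3 = True, y5 = True, y6 = True, y8 = True, y9 = True, y10 = False, y11 = True, y12 = False works.

y1 = 0, y2 = 1, y3 = 1, y4 = 0, y5 = 1, y6 = 1, y7 = 0, y8 = 1, y9 = 1, y10 = 0, y11 = 1, y12 = 0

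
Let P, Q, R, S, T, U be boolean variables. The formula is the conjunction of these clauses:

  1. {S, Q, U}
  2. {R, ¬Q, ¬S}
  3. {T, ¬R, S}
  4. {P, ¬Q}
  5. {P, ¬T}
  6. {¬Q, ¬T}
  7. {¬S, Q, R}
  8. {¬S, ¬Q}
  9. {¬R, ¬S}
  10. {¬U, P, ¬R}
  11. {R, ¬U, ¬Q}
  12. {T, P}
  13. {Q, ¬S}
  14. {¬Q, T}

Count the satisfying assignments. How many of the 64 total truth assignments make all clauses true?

3

Satisfying assignments:
  P=T Q=F R=F S=F T=F U=T
  P=T Q=F R=F S=F T=T U=T
  P=T Q=F R=T S=F T=T U=T
Count: 3.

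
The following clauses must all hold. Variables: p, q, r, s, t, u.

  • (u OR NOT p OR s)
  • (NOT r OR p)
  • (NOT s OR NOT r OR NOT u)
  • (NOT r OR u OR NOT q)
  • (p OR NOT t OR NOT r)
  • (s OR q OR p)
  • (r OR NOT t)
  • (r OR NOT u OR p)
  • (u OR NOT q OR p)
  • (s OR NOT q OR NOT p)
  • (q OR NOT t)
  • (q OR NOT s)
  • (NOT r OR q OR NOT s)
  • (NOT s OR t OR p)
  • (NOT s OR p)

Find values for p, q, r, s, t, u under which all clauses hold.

Try p = True.
Branch on q: take q = True.
  then s is forced to True.
Set r = False and propagate.
  then t is forced to False.
u is now unconstrained; take u = True.

p=1  q=1  r=0  s=1  t=0  u=1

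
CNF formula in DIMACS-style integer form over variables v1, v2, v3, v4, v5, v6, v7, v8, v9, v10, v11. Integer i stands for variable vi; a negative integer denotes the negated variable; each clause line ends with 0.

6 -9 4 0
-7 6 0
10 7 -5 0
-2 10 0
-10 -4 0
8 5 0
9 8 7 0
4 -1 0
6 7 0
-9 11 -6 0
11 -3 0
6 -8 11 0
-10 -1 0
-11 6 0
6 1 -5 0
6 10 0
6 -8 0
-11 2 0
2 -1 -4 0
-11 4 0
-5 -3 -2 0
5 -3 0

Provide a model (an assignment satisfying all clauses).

v1 = False, v2 = True, v3 = False, v4 = False, v5 = False, v6 = True, v7 = True, v8 = True, v9 = False, v10 = True, v11 = False

Check each clause:
  1. (~v9 | v4 | v6) — v6 is true.
  2. (~v7 | v6) — v6 is true.
  3. (~v5 | v7 | v10) — v10 is true.
  4. (~v2 | v10) — v10 is true.
  5. (~v10 | ~v4) — ~v4 is true.
  6. (v5 | v8) — v8 is true.
  7. (v8 | v7 | v9) — v8 is true.
  8. (v4 | ~v1) — ~v1 is true.
  9. (v7 | v6) — v6 is true.
  10. (v11 | ~v9 | ~v6) — ~v9 is true.
  11. (~v3 | v11) — ~v3 is true.
  12. (v6 | ~v8 | v11) — v6 is true.
  13. (~v10 | ~v1) — ~v1 is true.
  14. (v6 | ~v11) — ~v11 is true.
  15. (v1 | ~v5 | v6) — ~v5 is true.
  16. (v10 | v6) — v10 is true.
  17. (~v8 | v6) — v6 is true.
  18. (~v11 | v2) — v2 is true.
  19. (~v4 | ~v1 | v2) — v2 is true.
  20. (v4 | ~v11) — ~v11 is true.
  21. (~v5 | ~v3 | ~v2) — ~v5 is true.
  22. (~v3 | v5) — ~v3 is true.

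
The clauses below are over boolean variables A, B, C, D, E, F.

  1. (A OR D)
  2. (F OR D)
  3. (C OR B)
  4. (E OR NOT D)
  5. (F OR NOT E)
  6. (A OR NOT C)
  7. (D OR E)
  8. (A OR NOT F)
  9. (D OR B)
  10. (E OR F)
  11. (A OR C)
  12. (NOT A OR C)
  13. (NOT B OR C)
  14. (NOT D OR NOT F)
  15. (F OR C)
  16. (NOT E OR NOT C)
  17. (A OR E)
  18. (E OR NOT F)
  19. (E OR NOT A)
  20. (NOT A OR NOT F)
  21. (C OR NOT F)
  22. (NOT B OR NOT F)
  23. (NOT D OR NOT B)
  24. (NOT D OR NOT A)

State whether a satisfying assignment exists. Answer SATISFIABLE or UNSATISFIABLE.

F = True:
  propagation gives A=True; an empty clause results — contradiction.
F = False:
  propagation gives D=True, E=True; an empty clause results — contradiction.
Every branch closes, so no satisfying assignment exists.

UNSATISFIABLE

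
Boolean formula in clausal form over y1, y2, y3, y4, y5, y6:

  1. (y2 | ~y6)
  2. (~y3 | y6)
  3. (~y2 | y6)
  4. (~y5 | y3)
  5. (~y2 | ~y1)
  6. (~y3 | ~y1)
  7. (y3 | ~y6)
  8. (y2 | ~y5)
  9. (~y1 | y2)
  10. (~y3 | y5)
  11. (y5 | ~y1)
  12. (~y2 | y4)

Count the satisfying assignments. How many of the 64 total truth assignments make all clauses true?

3

The models are:
  y1=F y2=F y3=F y4=F y5=F y6=F
  y1=F y2=F y3=F y4=T y5=F y6=F
  y1=F y2=T y3=T y4=T y5=T y6=T
Count: 3.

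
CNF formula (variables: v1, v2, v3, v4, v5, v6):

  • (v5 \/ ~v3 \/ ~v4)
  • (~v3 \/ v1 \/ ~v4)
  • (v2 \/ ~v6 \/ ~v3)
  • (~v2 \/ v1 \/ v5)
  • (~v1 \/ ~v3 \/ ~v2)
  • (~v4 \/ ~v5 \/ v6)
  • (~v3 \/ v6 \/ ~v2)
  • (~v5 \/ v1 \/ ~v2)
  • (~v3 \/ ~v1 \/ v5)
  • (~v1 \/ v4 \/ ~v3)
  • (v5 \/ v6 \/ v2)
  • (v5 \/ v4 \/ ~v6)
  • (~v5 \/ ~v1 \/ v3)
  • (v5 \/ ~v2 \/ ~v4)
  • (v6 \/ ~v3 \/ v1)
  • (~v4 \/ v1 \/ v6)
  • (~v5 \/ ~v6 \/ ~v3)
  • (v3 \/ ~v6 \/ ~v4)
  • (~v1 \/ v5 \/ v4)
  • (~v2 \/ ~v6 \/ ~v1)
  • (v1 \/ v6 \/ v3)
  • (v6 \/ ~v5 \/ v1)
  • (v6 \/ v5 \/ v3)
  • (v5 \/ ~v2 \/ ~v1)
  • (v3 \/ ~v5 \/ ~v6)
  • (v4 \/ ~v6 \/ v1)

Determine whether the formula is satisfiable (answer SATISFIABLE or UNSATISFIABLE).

v1 = True:
  v5 = True:
    propagation gives v3=True, v2=False, v6=False, v4=False; an empty clause results — contradiction.
  v5 = False:
    propagation gives v3=False, v4=True, v2=False, v6=True; an empty clause results — contradiction.
v1 = False:
  v6 = True:
    propagation gives v4=True, v3=False; an empty clause results — contradiction.
  v6 = False:
    propagation gives v3=False; an empty clause results — contradiction.
Every branch closes, so no satisfying assignment exists.

UNSATISFIABLE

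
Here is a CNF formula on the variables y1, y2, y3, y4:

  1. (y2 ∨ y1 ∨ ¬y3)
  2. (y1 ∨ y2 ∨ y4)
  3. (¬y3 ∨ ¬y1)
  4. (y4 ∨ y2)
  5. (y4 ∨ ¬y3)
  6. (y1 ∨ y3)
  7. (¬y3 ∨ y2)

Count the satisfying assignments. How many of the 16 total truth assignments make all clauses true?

4

The models are:
  y1=0 y2=1 y3=1 y4=1
  y1=1 y2=0 y3=0 y4=1
  y1=1 y2=1 y3=0 y4=0
  y1=1 y2=1 y3=0 y4=1
Count: 4.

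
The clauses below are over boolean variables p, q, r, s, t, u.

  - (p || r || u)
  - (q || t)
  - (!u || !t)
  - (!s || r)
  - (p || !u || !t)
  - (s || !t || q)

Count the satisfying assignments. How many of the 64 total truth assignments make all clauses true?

18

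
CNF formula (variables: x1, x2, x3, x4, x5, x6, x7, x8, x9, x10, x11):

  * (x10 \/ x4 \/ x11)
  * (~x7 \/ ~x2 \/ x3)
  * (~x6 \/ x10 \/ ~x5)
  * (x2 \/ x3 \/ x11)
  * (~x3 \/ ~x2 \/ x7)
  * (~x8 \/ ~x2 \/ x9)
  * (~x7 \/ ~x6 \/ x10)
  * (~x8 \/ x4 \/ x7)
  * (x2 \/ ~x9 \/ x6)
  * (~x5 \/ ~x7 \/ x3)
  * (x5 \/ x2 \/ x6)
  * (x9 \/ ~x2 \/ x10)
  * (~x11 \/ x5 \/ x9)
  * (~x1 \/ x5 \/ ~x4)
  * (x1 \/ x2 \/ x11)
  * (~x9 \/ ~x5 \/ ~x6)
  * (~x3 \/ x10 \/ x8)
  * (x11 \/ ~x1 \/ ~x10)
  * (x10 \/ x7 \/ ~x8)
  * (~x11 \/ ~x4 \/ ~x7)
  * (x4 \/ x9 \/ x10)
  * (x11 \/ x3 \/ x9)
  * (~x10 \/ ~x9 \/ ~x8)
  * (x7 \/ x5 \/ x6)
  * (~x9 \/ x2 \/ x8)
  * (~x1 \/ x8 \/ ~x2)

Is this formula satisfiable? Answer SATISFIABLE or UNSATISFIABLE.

Set x1 = True and propagate.
Try x2 = False.
Set x3 = True and propagate.
The remaining clauses are satisfied by x4 = False, x5 = True, x6 = True, x7 = True, x8 = True, x9 = False, x10 = True, x11 = True.
Every clause has at least one true literal under this assignment.
So x1=T, x2=F, x3=T, x4=F, x5=T, x6=T, x7=T, x8=T, x9=F, x10=T, x11=T is a satisfying assignment.

SATISFIABLE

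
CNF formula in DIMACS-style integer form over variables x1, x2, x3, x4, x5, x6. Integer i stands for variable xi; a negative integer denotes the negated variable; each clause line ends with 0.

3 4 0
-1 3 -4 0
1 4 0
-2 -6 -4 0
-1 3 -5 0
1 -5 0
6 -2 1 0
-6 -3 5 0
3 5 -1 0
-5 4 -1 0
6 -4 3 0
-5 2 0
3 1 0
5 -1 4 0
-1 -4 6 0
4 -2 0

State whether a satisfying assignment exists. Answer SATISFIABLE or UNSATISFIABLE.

SATISFIABLE

Branch on x1: take x1 = False.
  then x4 is forced to True.
  then x5 is forced to False.
  then x3 is forced to True.
  then x6 is forced to False.
  then x2 is forced to False.
So x1 = False, x2 = False, x3 = True, x4 = True, x5 = False, x6 = False is a satisfying assignment.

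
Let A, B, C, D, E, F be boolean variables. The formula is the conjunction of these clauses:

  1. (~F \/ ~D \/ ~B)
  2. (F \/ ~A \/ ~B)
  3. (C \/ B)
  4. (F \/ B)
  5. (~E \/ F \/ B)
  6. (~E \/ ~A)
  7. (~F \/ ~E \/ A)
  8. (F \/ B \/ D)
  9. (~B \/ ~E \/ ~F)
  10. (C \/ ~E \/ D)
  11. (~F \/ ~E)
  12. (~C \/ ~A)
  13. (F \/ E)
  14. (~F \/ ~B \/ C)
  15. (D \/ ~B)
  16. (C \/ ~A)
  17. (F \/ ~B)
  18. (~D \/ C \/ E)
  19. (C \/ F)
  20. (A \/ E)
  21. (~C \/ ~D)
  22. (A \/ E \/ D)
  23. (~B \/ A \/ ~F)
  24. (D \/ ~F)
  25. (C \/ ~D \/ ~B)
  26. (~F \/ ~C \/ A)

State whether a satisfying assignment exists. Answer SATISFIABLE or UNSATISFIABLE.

F = True:
  propagation gives E=False, A=True, C=False; an empty clause results — contradiction.
F = False:
  propagation gives B=True; an empty clause results — contradiction.
Every branch closes, so no satisfying assignment exists.

UNSATISFIABLE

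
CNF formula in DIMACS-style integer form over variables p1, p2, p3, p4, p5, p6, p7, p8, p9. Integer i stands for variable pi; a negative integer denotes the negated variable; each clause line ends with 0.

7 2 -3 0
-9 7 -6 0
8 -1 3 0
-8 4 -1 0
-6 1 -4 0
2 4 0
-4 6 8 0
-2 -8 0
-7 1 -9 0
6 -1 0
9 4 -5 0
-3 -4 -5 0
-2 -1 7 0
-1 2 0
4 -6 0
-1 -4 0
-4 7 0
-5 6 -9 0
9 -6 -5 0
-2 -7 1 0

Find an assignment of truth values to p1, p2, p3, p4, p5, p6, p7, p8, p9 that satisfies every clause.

p5 occurs only negated in the remaining clauses — set p5 = False.
Set p1 = False and propagate.
Try p2 = True.
  then p8 is forced to False.
  then p7 is forced to False.
  then p4 is forced to False.
  then p6 is forced to False.
p3, p9 are now unconstrained; take p3 = False, p9 = False.
Every clause has at least one true literal under this assignment.

p1 = 0, p2 = 1, p3 = 0, p4 = 0, p5 = 0, p6 = 0, p7 = 0, p8 = 0, p9 = 0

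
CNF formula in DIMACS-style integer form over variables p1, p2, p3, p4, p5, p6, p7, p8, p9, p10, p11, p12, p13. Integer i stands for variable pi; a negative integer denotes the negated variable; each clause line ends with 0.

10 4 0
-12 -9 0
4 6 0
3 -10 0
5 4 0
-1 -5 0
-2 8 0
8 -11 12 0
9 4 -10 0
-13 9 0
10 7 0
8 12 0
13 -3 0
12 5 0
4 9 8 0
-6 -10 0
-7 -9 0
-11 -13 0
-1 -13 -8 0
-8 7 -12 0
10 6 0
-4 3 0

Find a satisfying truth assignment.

p1=False, p2=False, p3=True, p4=True, p5=True, p6=False, p7=False, p8=True, p9=True, p10=True, p11=False, p12=False, p13=True

p1 occurs only negated in the remaining clauses — set p1 = False.
p2 occurs only negated in the remaining clauses — set p2 = False.
Set p3 = True and propagate.
  then p13 is forced to True.
  then p9 is forced to True.
  then p12 is forced to False.
  then p8 is forced to True.
  then p5 is forced to True.
  then p7 is forced to False.
  then p10 is forced to True.
  then p6 is forced to False.
  then p4 is forced to True.
  then p11 is forced to False.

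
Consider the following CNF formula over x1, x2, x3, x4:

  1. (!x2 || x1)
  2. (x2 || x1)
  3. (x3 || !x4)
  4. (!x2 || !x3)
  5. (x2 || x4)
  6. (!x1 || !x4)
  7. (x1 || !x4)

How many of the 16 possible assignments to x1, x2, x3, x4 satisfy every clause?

1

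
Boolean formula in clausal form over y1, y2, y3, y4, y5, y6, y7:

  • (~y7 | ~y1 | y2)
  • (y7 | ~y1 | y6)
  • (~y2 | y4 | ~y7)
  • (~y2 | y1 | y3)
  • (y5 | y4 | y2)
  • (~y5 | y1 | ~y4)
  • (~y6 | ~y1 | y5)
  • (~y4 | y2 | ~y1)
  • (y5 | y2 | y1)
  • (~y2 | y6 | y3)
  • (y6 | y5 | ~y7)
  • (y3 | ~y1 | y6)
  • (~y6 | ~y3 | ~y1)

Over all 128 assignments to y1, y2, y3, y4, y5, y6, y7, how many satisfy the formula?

Case analysis on y1 and y2:
  y1=1, y2=1: remaining (y3,y4,y5,y6,y7) ∈ {(0,0,1,1,0); (0,1,1,1,0); (0,1,1,1,1); (1,1,1,0,1)} — 4.
  y1=1, y2=0: remaining (y3,y4,y5,y6,y7) ∈ {(0,0,1,1,0)} — 1.
  y1=0, y2=1: 7 of the 32 assignments to (y3,y4,y5,y6,y7) work.
  y1=0, y2=0: forces y4=0; y5=1; y3, y6, y7 free → 2^3 = 8.
Total: 4 + 1 + 7 + 8 = 20.

20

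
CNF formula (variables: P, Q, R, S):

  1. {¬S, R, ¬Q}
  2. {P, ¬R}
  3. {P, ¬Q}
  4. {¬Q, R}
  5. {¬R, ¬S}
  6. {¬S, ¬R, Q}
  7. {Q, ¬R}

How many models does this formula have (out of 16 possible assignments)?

5

The models are:
  P=0 Q=0 R=0 S=0
  P=0 Q=0 R=0 S=1
  P=1 Q=0 R=0 S=0
  P=1 Q=0 R=0 S=1
  P=1 Q=1 R=1 S=0
That's 5 in total.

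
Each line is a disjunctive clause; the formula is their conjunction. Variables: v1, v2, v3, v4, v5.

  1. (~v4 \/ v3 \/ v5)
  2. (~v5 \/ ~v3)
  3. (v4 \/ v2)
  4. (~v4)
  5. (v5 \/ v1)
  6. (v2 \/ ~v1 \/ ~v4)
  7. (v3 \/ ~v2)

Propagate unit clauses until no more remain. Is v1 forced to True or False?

True

Unit clause (~v4) sets v4 = False.
(v4 \/ v2): since v4 = False, the clause reduces to (v2). v2 = True.
From (v3 \/ ~v2) and v2 = True: v3 = True.
(~v5 \/ ~v3) with v3 = True leaves only ~v5, so v5 = False.
(v5 \/ v1) with v5 = False leaves only v1, so v1 = True.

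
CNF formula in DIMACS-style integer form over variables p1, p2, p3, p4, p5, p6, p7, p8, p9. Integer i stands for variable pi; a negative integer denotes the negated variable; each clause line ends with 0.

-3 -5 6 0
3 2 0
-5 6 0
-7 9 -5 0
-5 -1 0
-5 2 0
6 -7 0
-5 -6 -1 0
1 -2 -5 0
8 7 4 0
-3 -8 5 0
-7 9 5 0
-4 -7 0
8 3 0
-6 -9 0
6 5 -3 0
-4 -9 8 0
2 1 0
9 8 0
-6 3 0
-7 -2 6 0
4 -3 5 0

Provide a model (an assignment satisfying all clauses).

p1=1  p2=1  p3=0  p4=0  p5=0  p6=0  p7=0  p8=1  p9=0

Branch on p1: take p1 = True.
  then p5 is forced to False.
The remaining clauses are satisfied by p2 = True, p3 = False, p4 = False, p6 = False, p7 = False, p8 = True, p9 = False.
Check each clause:
  1. (~p5 | p6 | ~p3) — ~p5 is true.
  2. (p2 | p3) — p2 is true.
  3. (p6 | ~p5) — ~p5 is true.
  4. (p9 | ~p5 | ~p7) — ~p5 is true.
  5. (~p5 | ~p1) — ~p5 is true.
  6. (~p5 | p2) — p2 is true.
  7. (~p7 | p6) — ~p7 is true.
  8. (~p1 | ~p5 | ~p6) — ~p6 is true.
  9. (~p5 | ~p2 | p1) — p1 is true.
  10. (p4 | p7 | p8) — p8 is true.
  11. (~p8 | p5 | ~p3) — ~p3 is true.
  12. (p9 | ~p7 | p5) — ~p7 is true.
  13. (~p7 | ~p4) — ~p7 is true.
  14. (p3 | p8) — p8 is true.
  15. (~p9 | ~p6) — ~p6 is true.
  16. (p6 | ~p3 | p5) — ~p3 is true.
  17. (~p9 | ~p4 | p8) — p8 is true.
  18. (p1 | p2) — p1 is true.
  19. (p9 | p8) — p8 is true.
  20. (p3 | ~p6) — ~p6 is true.
  21. (~p7 | ~p2 | p6) — ~p7 is true.
  22. (p4 | p5 | ~p3) — ~p3 is true.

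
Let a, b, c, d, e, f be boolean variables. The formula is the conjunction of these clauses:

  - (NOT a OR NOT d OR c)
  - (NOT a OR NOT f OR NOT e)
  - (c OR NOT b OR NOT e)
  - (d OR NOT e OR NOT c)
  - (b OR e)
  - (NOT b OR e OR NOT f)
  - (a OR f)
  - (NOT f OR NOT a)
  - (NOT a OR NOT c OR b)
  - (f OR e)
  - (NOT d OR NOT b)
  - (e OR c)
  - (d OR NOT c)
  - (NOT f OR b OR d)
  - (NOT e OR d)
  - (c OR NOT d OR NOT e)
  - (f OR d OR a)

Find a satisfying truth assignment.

Branch on a: take a = False.
  then f is forced to True.
Branch on b: take b = False.
  then e is forced to True.
  then d is forced to True.
  then c is forced to True.
Every clause has at least one true literal under this assignment.

a = F  b = F  c = T  d = T  e = T  f = T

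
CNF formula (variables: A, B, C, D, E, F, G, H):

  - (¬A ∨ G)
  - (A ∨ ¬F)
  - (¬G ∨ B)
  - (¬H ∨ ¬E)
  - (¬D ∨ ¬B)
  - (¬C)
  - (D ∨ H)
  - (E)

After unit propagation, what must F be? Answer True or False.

False

(¬C) stands alone — C = False.
Unit clause (E) sets E = True.
From (¬H ∨ ¬E) and E = True: H = False.
(H ∨ D) with H = False leaves only D, so D = True.
(¬B ∨ ¬D): since D = True, the clause reduces to (¬B). B = False.
From (¬G ∨ B) and B = False: G = False.
In (¬A ∨ G), G is now false; ¬A must hold, so A = False.
(A ∨ ¬F): since A = False, the clause reduces to (¬F). F = False.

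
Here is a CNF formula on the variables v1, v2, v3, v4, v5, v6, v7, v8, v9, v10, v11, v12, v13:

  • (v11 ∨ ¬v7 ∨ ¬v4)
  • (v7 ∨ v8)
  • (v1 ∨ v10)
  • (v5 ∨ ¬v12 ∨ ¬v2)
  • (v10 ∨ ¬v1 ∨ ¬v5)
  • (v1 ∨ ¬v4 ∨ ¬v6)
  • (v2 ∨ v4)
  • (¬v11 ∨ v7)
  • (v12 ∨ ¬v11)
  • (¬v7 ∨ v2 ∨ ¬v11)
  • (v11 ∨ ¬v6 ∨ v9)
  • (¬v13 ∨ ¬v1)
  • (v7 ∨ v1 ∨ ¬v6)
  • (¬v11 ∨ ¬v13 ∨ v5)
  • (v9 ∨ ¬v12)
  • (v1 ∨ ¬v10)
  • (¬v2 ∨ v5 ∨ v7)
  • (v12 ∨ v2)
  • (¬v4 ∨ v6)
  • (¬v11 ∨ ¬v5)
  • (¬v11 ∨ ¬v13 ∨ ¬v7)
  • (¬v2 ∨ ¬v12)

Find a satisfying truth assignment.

v1=1, v2=1, v3=1, v4=0, v5=0, v6=1, v7=1, v8=1, v9=1, v10=1, v11=0, v12=0, v13=0

Pure literal: v8 appears only positively; assign v8 = True.
Pure literal: v9 appears only positively; assign v9 = True.
Try v1 = True.
  then v13 is forced to False.
Try v2 = True.
  then v12 is forced to False.
  then v11 is forced to False.
Try v4 = False.
The remaining clauses are satisfied by v3 = True, v5 = False, v6 = True, v7 = True, v10 = True.
Every clause has at least one true literal under this assignment.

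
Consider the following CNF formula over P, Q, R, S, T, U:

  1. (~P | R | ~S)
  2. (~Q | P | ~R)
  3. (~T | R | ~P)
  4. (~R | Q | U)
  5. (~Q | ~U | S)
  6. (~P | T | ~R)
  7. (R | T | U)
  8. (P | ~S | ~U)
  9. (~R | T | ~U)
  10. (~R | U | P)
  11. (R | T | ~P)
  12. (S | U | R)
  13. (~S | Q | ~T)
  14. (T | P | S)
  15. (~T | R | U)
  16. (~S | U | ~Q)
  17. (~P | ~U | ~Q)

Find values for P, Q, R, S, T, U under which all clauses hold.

P=True, Q=True, R=True, S=False, T=True, U=False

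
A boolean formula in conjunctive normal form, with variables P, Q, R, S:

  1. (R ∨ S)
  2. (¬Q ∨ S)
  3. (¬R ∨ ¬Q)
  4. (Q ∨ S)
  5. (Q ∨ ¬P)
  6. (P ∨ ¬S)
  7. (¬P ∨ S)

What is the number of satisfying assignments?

Satisfying assignments:
  P=T Q=T R=F S=T
Count: 1.

1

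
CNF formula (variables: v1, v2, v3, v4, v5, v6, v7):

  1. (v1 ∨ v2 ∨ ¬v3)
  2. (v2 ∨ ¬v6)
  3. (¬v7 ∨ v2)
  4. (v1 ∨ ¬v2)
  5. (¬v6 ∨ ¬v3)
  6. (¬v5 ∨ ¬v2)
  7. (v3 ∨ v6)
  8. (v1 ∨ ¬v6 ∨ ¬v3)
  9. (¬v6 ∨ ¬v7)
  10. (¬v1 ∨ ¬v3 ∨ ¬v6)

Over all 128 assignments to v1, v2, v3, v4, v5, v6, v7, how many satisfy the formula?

10

Split on v6, then v2.
  v6=1, v2=1: remaining (v1,v3,v4,v5,v7) ∈ {(1,0,0,0,0); (1,0,1,0,0)} — 2.
  v6=1, v2=0: a clause becomes empty — 0.
  v6=0, v2=1: remaining (v1,v3,v4,v5,v7) ∈ {(1,1,0,0,0); (1,1,0,0,1); (1,1,1,0,0); (1,1,1,0,1)} — 4.
  v6=0, v2=0: remaining (v1,v3,v4,v5,v7) ∈ {(1,1,0,0,0); (1,1,0,1,0); (1,1,1,0,0); (1,1,1,1,0)} — 4.
Total: 2 + 0 + 4 + 4 = 10.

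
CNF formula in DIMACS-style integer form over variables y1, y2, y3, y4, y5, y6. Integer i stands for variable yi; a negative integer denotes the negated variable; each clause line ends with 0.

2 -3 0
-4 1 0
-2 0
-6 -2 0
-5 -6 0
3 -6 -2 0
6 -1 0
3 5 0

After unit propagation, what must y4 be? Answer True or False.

False

Unit clause (NOT y2) sets y2 = False.
In (y2 OR NOT y3), y2 is now false; NOT y3 must hold, so y3 = False.
(y3 OR y5) with y3 = False leaves only y5, so y5 = True.
From (NOT y6 OR NOT y5) and y5 = True: y6 = False.
(NOT y1 OR y6) with y6 = False leaves only NOT y1, so y1 = False.
In (y1 OR NOT y4), y1 is now false; NOT y4 must hold, so y4 = False.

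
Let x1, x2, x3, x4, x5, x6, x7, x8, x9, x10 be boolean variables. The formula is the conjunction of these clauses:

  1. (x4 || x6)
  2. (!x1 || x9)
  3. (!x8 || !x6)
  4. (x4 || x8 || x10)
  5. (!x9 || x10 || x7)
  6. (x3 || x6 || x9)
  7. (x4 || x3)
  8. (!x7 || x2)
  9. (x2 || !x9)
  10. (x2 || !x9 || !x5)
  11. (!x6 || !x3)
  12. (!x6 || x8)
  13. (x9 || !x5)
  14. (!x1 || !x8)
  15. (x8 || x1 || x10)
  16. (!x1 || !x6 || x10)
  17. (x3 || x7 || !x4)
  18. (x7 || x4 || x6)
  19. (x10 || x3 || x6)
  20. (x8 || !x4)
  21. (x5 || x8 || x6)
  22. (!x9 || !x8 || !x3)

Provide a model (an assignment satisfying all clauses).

x2 occurs only positively in the remaining clauses — set x2 = True.
Try x1 = False.
Set x3 = True and propagate.
  then x6 is forced to False.
  then x4 is forced to True.
  then x8 is forced to True.
  then x9 is forced to False.
  then x5 is forced to False.
x7, x10 are now unconstrained; take x7 = True, x10 = False.
Every clause has at least one true literal under this assignment.

x1=F  x2=T  x3=T  x4=T  x5=F  x6=F  x7=T  x8=T  x9=F  x10=F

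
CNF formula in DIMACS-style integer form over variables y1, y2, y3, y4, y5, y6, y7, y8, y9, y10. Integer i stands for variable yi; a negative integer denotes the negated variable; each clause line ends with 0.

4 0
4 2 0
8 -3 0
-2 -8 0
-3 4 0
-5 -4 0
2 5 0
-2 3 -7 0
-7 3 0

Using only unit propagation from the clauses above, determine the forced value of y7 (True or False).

(y4) stands alone — y4 = True.
In (¬y5 ∨ ¬y4), ¬y4 is now false; ¬y5 must hold, so y5 = False.
From (y2 ∨ y5) and y5 = False: y2 = True.
From (¬y2 ∨ ¬y8) and y2 = True: y8 = False.
(y8 ∨ ¬y3) with y8 = False leaves only ¬y3, so y3 = False.
(y3 ∨ ¬y2 ∨ ¬y7): since y3 = False, y2 = True, the clause reduces to (¬y7). y7 = False.

False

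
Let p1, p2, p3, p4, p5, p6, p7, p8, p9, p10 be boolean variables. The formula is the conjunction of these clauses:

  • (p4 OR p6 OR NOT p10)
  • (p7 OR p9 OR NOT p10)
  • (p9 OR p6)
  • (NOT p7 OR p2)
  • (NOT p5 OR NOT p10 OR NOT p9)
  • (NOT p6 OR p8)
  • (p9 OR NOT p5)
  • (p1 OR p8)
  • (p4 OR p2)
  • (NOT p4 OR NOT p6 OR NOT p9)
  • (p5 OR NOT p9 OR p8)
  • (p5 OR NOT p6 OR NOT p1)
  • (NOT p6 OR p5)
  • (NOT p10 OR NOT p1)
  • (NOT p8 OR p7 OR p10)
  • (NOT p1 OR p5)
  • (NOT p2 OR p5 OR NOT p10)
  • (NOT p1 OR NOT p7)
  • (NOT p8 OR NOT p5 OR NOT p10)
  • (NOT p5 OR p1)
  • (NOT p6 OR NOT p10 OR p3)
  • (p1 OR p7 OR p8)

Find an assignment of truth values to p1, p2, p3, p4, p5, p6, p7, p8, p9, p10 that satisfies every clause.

Branch on p1: take p1 = True.
  then p10 is forced to False.
  then p5 is forced to True.
  then p9 is forced to True.
  then p7 is forced to False.
  then p8 is forced to False.
  then p6 is forced to False.
Try p2 = False.
  then p4 is forced to True.
p3 is now unconstrained; take p3 = False.

p1 = T, p2 = F, p3 = F, p4 = T, p5 = T, p6 = F, p7 = F, p8 = F, p9 = T, p10 = F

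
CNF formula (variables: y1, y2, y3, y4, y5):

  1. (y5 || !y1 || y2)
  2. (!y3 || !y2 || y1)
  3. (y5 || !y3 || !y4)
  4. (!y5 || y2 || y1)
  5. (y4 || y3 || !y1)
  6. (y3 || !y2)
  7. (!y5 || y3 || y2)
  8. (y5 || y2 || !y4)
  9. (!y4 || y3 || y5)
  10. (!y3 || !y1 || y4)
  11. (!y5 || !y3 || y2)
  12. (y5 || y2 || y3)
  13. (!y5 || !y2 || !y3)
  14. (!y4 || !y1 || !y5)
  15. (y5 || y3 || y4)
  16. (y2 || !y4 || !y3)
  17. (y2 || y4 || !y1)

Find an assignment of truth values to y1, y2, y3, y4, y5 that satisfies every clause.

y1=F, y2=F, y3=T, y4=F, y5=F

Try y1 = False.
For the remaining variables, y2 = False, y3 = True, y4 = False, y5 = False works.
Check each clause:
  1. (!y1 || y2 || y5) — !y1 is true.
  2. (y1 || !y3 || !y2) — !y2 is true.
  3. (y5 || !y3 || !y4) — !y4 is true.
  4. (!y5 || y2 || y1) — !y5 is true.
  5. (y3 || y4 || !y1) — y3 is true.
  6. (y3 || !y2) — y3 is true.
  7. (!y5 || y2 || y3) — y3 is true.
  8. (y2 || !y4 || y5) — !y4 is true.
  9. (y3 || y5 || !y4) — y3 is true.
  10. (!y3 || !y1 || y4) — !y1 is true.
  11. (!y3 || y2 || !y5) — !y5 is true.
  12. (y2 || y3 || y5) — y3 is true.
  13. (!y2 || !y3 || !y5) — !y5 is true.
  14. (!y4 || !y1 || !y5) — !y5 is true.
  15. (y4 || y5 || y3) — y3 is true.
  16. (y2 || !y4 || !y3) — !y4 is true.
  17. (y4 || !y1 || y2) — !y1 is true.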